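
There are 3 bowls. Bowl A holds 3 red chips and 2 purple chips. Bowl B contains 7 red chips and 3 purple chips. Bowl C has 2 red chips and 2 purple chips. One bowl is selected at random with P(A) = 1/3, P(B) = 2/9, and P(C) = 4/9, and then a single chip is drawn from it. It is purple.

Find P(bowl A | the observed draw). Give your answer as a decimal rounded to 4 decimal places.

0.3158

Compute the likelihood of this draw for each case: P(data | bowl A) = (2/5) = 2/5; P(data | bowl B) = (3/10) = 3/10; P(data | bowl C) = (2/4) = 1/2.
The prior-weighted likelihoods are 1/3 · 2/5 = 2/15, 2/9 · 3/10 = 1/15, 4/9 · 1/2 = 2/9; these sum to 19/45.
Therefore the posterior P(bowl A | data) = (2/15) / (19/45) = 6/19.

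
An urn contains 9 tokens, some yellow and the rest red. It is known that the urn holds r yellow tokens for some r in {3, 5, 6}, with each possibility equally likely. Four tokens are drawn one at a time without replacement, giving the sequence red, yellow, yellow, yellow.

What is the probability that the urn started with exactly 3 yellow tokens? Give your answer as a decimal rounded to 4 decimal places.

0.0566

For each hypothesis, P(data | H) works out to: P(data | r = 3) = (6/9)(3/8)(2/7)(1/6) = 1/84; P(data | r = 5) = (4/9)(5/8)(4/7)(3/6) = 5/63; P(data | r = 6) = (3/9)(6/8)(5/7)(4/6) = 5/42.
Multiplying each by its prior: 1/3 · 1/84 = 1/252, 1/3 · 5/63 = 5/189, 1/3 · 5/42 = 5/126; summing to 53/756.
Therefore the posterior P(r = 3 | data) = (1/252) / (53/756) = 3/53.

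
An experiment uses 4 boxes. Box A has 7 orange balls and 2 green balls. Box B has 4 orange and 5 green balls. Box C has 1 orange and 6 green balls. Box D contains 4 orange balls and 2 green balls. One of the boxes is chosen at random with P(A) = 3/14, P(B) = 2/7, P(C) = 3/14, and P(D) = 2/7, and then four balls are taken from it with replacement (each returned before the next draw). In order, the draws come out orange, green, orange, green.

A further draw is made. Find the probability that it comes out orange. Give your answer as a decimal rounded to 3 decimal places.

The likelihood of the observed sequence under each hypothesis: P(data | box A) = (7/9)(2/9)(7/9)(2/9) = 0.029873; P(data | box B) = (4/9)(5/9)(4/9)(5/9) = 0.060966; P(data | box C) = (1/7)(6/7)(1/7)(6/7) = 0.014994; P(data | box D) = (4/6)(2/6)(4/6)(2/6) = 0.049383.
Weighting by the prior gives 3/14 · 0.029873 = 0.0064015, 2/7 · 0.060966 = 0.017419, 3/14 · 0.014994 = 0.0032129, 2/7 · 0.049383 = 0.014109; these sum to 0.041143.
Normalising, the posterior is P(box A | data) = 0.15559, P(box B | data) = 0.42338, P(box C | data) = 0.078093, P(box D | data) = 0.34294.
The predictive probability is P(orange next | data) = (7/9)(0.15559) + (4/9)(0.42338) + (1/7)(0.078093) + (2/3)(0.34294) = 0.54896.

0.549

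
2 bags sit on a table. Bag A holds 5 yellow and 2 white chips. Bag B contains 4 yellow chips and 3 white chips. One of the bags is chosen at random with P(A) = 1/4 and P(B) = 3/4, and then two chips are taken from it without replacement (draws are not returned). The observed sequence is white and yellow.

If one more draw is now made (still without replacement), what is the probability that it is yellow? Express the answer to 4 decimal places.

0.6435

For each hypothesis, P(data | H) works out to: P(data | bag A) = (2/7)(5/6) = 5/21; P(data | bag B) = (3/7)(4/6) = 2/7.
Multiplying each by its prior: 1/4 · 5/21 = 5/84, 3/4 · 2/7 = 3/14; these sum to 23/84.
Normalising, the posterior is P(bag A | data) = 5/23, P(bag B | data) = 18/23.
Averaging over the posterior, P(yellow next | data) = (4/5)(5/23) + (3/5)(18/23) = 74/115.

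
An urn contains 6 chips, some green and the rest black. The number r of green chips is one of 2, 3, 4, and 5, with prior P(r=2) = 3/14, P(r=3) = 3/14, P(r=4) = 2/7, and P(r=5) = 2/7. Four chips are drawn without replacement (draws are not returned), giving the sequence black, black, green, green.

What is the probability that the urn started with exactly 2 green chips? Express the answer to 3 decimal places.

For each hypothesis, P(data | H) works out to: P(data | r = 2) = (4/6)(3/5)(2/4)(1/3) = 1/15; P(data | r = 3) = (3/6)(2/5)(3/4)(2/3) = 1/10; P(data | r = 4) = (2/6)(1/5)(4/4)(3/3) = 1/15; P(data | r = 5) = (1/6)(0/5) = 0.
Weighting by the prior gives 3/14 · 1/15 = 1/70, 3/14 · 1/10 = 3/140, 2/7 · 1/15 = 2/105, 2/7 · 0 = 0; with total 23/420.
By Bayes' rule, P(r = 2 | data) = (1/70) / (23/420) = 6/23.

0.261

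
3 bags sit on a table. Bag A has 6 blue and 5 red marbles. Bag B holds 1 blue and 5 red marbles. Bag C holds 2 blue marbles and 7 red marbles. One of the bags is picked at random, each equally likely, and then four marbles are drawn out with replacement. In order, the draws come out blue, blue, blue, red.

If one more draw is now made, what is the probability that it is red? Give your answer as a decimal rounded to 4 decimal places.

0.5035

The likelihood of the observed sequence under each hypothesis: P(data | bag A) = (6/11)(6/11)(6/11)(5/11) = 0.073765; P(data | bag B) = (1/6)(1/6)(1/6)(5/6) = 0.003858; P(data | bag C) = (2/9)(2/9)(2/9)(7/9) = 0.0085353.
Multiplying each by its prior: 1/3 · 0.073765 = 0.024588, 1/3 · 0.003858 = 0.001286, 1/3 · 0.0085353 = 0.0028451; these sum to 0.02872.
The posterior is then P(bag A | data) = 0.85616, P(bag B | data) = 0.044778, P(bag C | data) = 0.099065.
The predictive probability is P(red next | data) = (5/11)(0.85616) + (5/6)(0.044778) + (7/9)(0.099065) = 0.50353.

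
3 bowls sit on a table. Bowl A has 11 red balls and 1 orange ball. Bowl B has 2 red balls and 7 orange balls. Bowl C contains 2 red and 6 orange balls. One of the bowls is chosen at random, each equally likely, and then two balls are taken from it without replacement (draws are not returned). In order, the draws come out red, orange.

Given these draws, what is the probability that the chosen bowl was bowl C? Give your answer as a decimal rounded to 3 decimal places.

0.435

For each hypothesis, P(data | H) works out to: P(data | bowl A) = (11/12)(1/11) = 1/12; P(data | bowl B) = (2/9)(7/8) = 7/36; P(data | bowl C) = (2/8)(6/7) = 3/14.
Multiplying each by its prior: 1/3 · 1/12 = 1/36, 1/3 · 7/36 = 7/108, 1/3 · 3/14 = 1/14; summing to 31/189.
Therefore the posterior P(bowl C | data) = (1/14) / (31/189) = 27/62.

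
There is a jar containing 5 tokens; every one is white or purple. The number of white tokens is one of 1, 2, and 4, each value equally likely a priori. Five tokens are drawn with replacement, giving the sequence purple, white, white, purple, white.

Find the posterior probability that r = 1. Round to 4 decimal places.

0.1053

The likelihood of the observed sequence under each hypothesis: P(data | r = 1) = (4/5)(1/5)(1/5)(4/5)(1/5) = 0.00512; P(data | r = 2) = (3/5)(2/5)(2/5)(3/5)(2/5) = 0.02304; P(data | r = 4) = (1/5)(4/5)(4/5)(1/5)(4/5) = 0.02048.
Multiplying each by its prior: 1/3 · 0.00512 = 0.0017067, 1/3 · 0.02304 = 0.00768, 1/3 · 0.02048 = 0.0068267; with total 0.016213.
Hence P(r = 1 | data) = (0.0017067) / (0.016213) = 0.10526.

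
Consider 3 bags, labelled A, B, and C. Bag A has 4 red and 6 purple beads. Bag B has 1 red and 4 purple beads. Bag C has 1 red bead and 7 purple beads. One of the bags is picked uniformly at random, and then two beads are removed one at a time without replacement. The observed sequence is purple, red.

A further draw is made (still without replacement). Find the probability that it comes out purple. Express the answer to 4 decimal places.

Compute the likelihood of the observed sequence for each case: P(data | bag A) = (6/10)(4/9) = 4/15; P(data | bag B) = (4/5)(1/4) = 1/5; P(data | bag C) = (7/8)(1/7) = 1/8.
The prior-weighted likelihoods are 1/3 · 4/15 = 4/45, 1/3 · 1/5 = 1/15, 1/3 · 1/8 = 1/24; these sum to 71/360.
The posterior is then P(bag A | data) = 32/71, P(bag B | data) = 24/71, P(bag C | data) = 15/71.
Averaging over the posterior, P(purple next | data) = (5/8)(32/71) + (1)(24/71) + (1)(15/71) = 59/71.

0.8310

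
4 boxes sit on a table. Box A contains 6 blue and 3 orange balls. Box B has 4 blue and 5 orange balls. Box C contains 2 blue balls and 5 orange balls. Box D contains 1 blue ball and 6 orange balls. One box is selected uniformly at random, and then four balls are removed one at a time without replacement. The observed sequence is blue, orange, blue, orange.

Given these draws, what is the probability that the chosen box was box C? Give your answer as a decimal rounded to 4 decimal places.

Compute the likelihood of the observed sequence for each case: P(data | box A) = (6/9)(3/8)(5/7)(2/6) = 0.059524; P(data | box B) = (4/9)(5/8)(3/7)(4/6) = 0.079365; P(data | box C) = (2/7)(5/6)(1/5)(4/4) = 0.047619; P(data | box D) = (1/7)(6/6)(0/5) = 0.
Multiplying each by its prior: 1/4 · 0.059524 = 0.014881, 1/4 · 0.079365 = 0.019841, 1/4 · 0.047619 = 0.011905, 1/4 · 0 = 0; summing to 0.046627.
By Bayes' rule, P(box C | data) = (0.011905) / (0.046627) = 0.25532.

0.2553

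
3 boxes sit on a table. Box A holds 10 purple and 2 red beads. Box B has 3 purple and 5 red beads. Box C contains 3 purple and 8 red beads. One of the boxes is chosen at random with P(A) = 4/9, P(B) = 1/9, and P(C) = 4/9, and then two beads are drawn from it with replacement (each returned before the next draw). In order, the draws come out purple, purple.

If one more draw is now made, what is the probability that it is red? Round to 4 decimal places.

Compute the likelihood of the observed sequence for each case: P(data | box A) = (10/12)(10/12) = 0.69444; P(data | box B) = (3/8)(3/8) = 0.14062; P(data | box C) = (3/11)(3/11) = 0.07438.
Weighting by the prior gives 4/9 · 0.69444 = 0.30864, 1/9 · 0.14062 = 0.015625, 4/9 · 0.07438 = 0.033058; these sum to 0.35732.
Dividing through by the total gives posterior P(box A | data) = 0.86376, P(box B | data) = 0.043728, P(box C | data) = 0.092515.
Averaging over the posterior, P(red next | data) = (1/6)(0.86376) + (5/8)(0.043728) + (8/11)(0.092515) = 0.23857.

0.2386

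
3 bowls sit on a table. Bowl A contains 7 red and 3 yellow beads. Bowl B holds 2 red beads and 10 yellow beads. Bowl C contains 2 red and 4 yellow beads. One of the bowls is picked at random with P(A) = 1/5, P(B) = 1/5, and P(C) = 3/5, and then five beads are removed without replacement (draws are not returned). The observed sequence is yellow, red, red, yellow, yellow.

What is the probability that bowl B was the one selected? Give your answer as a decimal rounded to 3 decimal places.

0.068

Under each hypothesis, the probability of the observed sequence is: P(data | bowl A) = (3/10)(7/9)(6/8)(2/7)(1/6) = 0.0083333; P(data | bowl B) = (10/12)(2/11)(1/10)(9/9)(8/8) = 0.015152; P(data | bowl C) = (4/6)(2/5)(1/4)(3/3)(2/2) = 0.066667.
Weighting by the prior gives 1/5 · 0.0083333 = 0.0016667, 1/5 · 0.015152 = 0.0030303, 3/5 · 0.066667 = 0.04; with total 0.044697.
Therefore the posterior P(bowl B | data) = (0.0030303) / (0.044697) = 0.067797.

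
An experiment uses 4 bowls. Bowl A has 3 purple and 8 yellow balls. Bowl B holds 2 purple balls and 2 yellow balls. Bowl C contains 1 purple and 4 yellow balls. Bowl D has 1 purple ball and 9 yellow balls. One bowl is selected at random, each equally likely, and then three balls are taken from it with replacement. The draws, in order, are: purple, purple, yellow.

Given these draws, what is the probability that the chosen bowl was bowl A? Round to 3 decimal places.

0.246

Under each hypothesis, the probability of the observed sequence is: P(data | bowl A) = (3/11)(3/11)(8/11) = 0.054095; P(data | bowl B) = (2/4)(2/4)(2/4) = 0.125; P(data | bowl C) = (1/5)(1/5)(4/5) = 0.032; P(data | bowl D) = (1/10)(1/10)(9/10) = 0.009.
Weighting by the prior gives 1/4 · 0.054095 = 0.013524, 1/4 · 0.125 = 0.03125, 1/4 · 0.032 = 0.008, 1/4 · 0.009 = 0.00225; with total 0.055024.
So P(bowl A | data) = (0.013524) / (0.055024) = 0.24578.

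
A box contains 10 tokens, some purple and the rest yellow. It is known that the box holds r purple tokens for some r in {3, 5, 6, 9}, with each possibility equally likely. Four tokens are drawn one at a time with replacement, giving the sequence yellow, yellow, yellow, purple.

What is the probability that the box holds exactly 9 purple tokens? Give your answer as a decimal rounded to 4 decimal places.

Compute the likelihood of the observed sequence for each case: P(data | r = 3) = (7/10)(7/10)(7/10)(3/10) = 0.1029; P(data | r = 5) = (5/10)(5/10)(5/10)(5/10) = 0.0625; P(data | r = 6) = (4/10)(4/10)(4/10)(6/10) = 0.0384; P(data | r = 9) = (1/10)(1/10)(1/10)(9/10) = 0.0009.
The prior-weighted likelihoods are 1/4 · 0.1029 = 0.025725, 1/4 · 0.0625 = 0.015625, 1/4 · 0.0384 = 0.0096, 1/4 · 0.0009 = 0.000225; summing to 0.051175.
Therefore the posterior P(r = 9 | data) = (0.000225) / (0.051175) = 0.0043967.

0.0044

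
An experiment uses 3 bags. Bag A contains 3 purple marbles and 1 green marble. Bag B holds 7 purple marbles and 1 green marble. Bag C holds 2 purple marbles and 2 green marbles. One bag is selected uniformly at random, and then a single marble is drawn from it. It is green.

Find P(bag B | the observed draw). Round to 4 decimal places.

Under each hypothesis, the probability of this draw is: P(data | bag A) = (1/4) = 1/4; P(data | bag B) = (1/8) = 1/8; P(data | bag C) = (2/4) = 1/2.
Weighting by the prior gives 1/3 · 1/4 = 1/12, 1/3 · 1/8 = 1/24, 1/3 · 1/2 = 1/6; summing to 7/24.
So P(bag B | data) = (1/24) / (7/24) = 1/7.

0.1429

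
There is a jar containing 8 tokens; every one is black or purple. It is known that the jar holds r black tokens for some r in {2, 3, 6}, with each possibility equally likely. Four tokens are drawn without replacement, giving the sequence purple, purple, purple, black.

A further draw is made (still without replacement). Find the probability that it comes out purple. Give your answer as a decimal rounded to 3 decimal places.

Under each hypothesis, the probability of the observed sequence is: P(data | r = 2) = (6/8)(5/7)(4/6)(2/5) = 1/7; P(data | r = 3) = (5/8)(4/7)(3/6)(3/5) = 3/28; P(data | r = 6) = (2/8)(1/7)(0/6) = 0.
Weighting by the prior gives 1/3 · 1/7 = 1/21, 1/3 · 3/28 = 1/28, 1/3 · 0 = 0; summing to 1/12.
Normalising, the posterior is P(r = 2 | data) = 4/7, P(r = 3 | data) = 3/7, P(r = 6 | data) = 0.
So P(purple next | data) = Σ P(purple next | H) P(H | data) = (3/4)(4/7) + (1/2)(3/7) = 9/14.

0.643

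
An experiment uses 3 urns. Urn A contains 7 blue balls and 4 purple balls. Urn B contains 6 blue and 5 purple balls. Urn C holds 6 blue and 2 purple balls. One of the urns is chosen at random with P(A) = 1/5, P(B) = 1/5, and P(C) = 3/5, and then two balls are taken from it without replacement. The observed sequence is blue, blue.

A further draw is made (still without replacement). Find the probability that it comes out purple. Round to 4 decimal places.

0.3789

The likelihood of the observed sequence under each hypothesis: P(data | urn A) = (7/11)(6/10) = 0.38182; P(data | urn B) = (6/11)(5/10) = 0.27273; P(data | urn C) = (6/8)(5/7) = 0.53571.
The prior-weighted likelihoods are 1/5 · 0.38182 = 0.076364, 1/5 · 0.27273 = 0.054545, 3/5 · 0.53571 = 0.32143; with total 0.45234.
Dividing through by the total gives posterior P(urn A | data) = 0.16882, P(urn B | data) = 0.12059, P(urn C | data) = 0.71059.
So P(purple next | data) = Σ P(purple next | H) P(H | data) = (4/9)(0.16882) + (5/9)(0.12059) + (1/3)(0.71059) = 0.37889.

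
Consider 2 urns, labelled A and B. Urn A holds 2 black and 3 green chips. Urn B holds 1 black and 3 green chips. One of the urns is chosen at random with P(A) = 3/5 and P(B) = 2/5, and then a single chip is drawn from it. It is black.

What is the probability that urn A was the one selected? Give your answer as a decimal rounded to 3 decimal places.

0.706

Compute the likelihood of this draw for each case: P(data | urn A) = (2/5) = 2/5; P(data | urn B) = (1/4) = 1/4.
The prior-weighted likelihoods are 3/5 · 2/5 = 6/25, 2/5 · 1/4 = 1/10; summing to 17/50.
Hence P(urn A | data) = (6/25) / (17/50) = 12/17.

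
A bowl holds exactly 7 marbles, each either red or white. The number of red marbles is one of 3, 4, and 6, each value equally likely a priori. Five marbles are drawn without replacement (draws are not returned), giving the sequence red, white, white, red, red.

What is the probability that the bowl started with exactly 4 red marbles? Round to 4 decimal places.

For each hypothesis, P(data | H) works out to: P(data | r = 3) = (3/7)(4/6)(3/5)(2/4)(1/3) = 1/35; P(data | r = 4) = (4/7)(3/6)(2/5)(3/4)(2/3) = 2/35; P(data | r = 6) = (6/7)(1/6)(0/5) = 0.
The prior-weighted likelihoods are 1/3 · 1/35 = 1/105, 1/3 · 2/35 = 2/105, 1/3 · 0 = 0; with total 1/35.
Hence P(r = 4 | data) = (2/105) / (1/35) = 2/3.

0.6667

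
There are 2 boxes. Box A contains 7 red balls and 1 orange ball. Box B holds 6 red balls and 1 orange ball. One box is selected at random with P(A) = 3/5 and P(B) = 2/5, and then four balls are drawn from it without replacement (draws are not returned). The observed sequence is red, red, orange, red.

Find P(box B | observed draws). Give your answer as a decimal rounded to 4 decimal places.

The likelihood of the observed sequence under each hypothesis: P(data | box A) = (7/8)(6/7)(1/6)(5/5) = 1/8; P(data | box B) = (6/7)(5/6)(1/5)(4/4) = 1/7.
The prior-weighted likelihoods are 3/5 · 1/8 = 3/40, 2/5 · 1/7 = 2/35; these sum to 37/280.
By Bayes' rule, P(box B | data) = (2/35) / (37/280) = 16/37.

0.4324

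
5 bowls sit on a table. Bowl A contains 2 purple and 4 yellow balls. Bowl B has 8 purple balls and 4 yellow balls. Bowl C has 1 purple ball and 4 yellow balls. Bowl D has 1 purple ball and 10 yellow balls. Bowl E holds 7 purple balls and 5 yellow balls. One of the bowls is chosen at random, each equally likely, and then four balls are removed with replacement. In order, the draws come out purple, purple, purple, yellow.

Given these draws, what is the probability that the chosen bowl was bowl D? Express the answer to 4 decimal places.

The likelihood of the observed sequence under each hypothesis: P(data | bowl A) = (2/6)(2/6)(2/6)(4/6) = 0.024691; P(data | bowl B) = (8/12)(8/12)(8/12)(4/12) = 0.098765; P(data | bowl C) = (1/5)(1/5)(1/5)(4/5) = 0.0064; P(data | bowl D) = (1/11)(1/11)(1/11)(10/11) = 0.00068301; P(data | bowl E) = (7/12)(7/12)(7/12)(5/12) = 0.082706.
The prior-weighted likelihoods are 1/5 · 0.024691 = 0.0049383, 1/5 · 0.098765 = 0.019753, 1/5 · 0.0064 = 0.00128, 1/5 · 0.00068301 = 0.0001366, 1/5 · 0.082706 = 0.016541; these sum to 0.042649.
By Bayes' rule, P(bowl D | data) = (0.0001366) / (0.042649) = 0.0032029.

0.0032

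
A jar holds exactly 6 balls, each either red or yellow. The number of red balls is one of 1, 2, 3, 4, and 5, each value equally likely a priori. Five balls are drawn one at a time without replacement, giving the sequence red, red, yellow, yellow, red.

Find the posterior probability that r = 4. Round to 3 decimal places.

The likelihood of the observed sequence under each hypothesis: P(data | r = 1) = (1/6)(0/5) = 0; P(data | r = 2) = (2/6)(1/5)(4/4)(3/3)(0/2) = 0; P(data | r = 3) = (3/6)(2/5)(3/4)(2/3)(1/2) = 1/20; P(data | r = 4) = (4/6)(3/5)(2/4)(1/3)(2/2) = 1/15; P(data | r = 5) = (5/6)(4/5)(1/4)(0/3) = 0.
Multiplying each by its prior: 1/5 · 0 = 0, 1/5 · 0 = 0, 1/5 · 1/20 = 1/100, 1/5 · 1/15 = 1/75, 1/5 · 0 = 0; these sum to 7/300.
Therefore the posterior P(r = 4 | data) = (1/75) / (7/300) = 4/7.

0.571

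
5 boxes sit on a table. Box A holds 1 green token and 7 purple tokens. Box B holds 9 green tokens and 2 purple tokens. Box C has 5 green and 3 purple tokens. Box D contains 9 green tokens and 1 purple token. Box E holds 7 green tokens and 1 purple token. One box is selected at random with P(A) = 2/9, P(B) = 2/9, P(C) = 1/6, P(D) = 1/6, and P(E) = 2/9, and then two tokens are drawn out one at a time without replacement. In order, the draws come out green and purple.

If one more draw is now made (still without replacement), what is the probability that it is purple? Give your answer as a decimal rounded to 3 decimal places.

0.305

The likelihood of the observed sequence under each hypothesis: P(data | box A) = (1/8)(7/7) = 0.125; P(data | box B) = (9/11)(2/10) = 0.16364; P(data | box C) = (5/8)(3/7) = 0.26786; P(data | box D) = (9/10)(1/9) = 0.1; P(data | box E) = (7/8)(1/7) = 0.125.
Multiplying each by its prior: 2/9 · 0.125 = 0.027778, 2/9 · 0.16364 = 0.036364, 1/6 · 0.26786 = 0.044643, 1/6 · 0.1 = 0.016667, 2/9 · 0.125 = 0.027778; summing to 0.15323.
Normalising, the posterior is P(box A | data) = 0.18128, P(box B | data) = 0.23732, P(box C | data) = 0.29135, P(box D | data) = 0.10877, P(box E | data) = 0.18128.
The predictive probability is P(purple next | data) = (1)(0.18128) + (1/9)(0.23732) + (1/3)(0.29135) + (0)(0.10877) + (0)(0.18128) = 0.30477.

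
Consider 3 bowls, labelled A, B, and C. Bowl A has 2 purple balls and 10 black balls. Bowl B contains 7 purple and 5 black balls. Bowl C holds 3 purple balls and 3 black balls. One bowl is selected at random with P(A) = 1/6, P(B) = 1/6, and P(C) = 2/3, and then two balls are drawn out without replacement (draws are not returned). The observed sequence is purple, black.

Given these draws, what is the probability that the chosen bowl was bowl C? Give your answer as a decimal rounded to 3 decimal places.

0.742

Compute the likelihood of the observed sequence for each case: P(data | bowl A) = (2/12)(10/11) = 5/33; P(data | bowl B) = (7/12)(5/11) = 35/132; P(data | bowl C) = (3/6)(3/5) = 3/10.
The prior-weighted likelihoods are 1/6 · 5/33 = 5/198, 1/6 · 35/132 = 35/792, 2/3 · 3/10 = 1/5; these sum to 97/360.
Hence P(bowl C | data) = (1/5) / (97/360) = 72/97.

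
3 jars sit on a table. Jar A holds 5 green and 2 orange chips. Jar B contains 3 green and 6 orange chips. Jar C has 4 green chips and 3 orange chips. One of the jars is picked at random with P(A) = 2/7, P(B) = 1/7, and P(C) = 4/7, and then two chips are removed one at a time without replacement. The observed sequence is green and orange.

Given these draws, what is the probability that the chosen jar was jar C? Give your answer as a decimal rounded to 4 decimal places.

0.6115

Compute the likelihood of the observed sequence for each case: P(data | jar A) = (5/7)(2/6) = 5/21; P(data | jar B) = (3/9)(6/8) = 1/4; P(data | jar C) = (4/7)(3/6) = 2/7.
Multiplying each by its prior: 2/7 · 5/21 = 10/147, 1/7 · 1/4 = 1/28, 4/7 · 2/7 = 8/49; with total 157/588.
Therefore the posterior P(jar C | data) = (8/49) / (157/588) = 96/157.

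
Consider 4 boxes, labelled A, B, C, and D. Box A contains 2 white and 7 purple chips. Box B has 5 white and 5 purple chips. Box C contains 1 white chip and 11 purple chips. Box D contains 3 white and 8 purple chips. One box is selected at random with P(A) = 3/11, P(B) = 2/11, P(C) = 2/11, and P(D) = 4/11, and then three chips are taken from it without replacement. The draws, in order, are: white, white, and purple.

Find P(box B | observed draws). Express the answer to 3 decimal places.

Compute the likelihood of the observed sequence for each case: P(data | box A) = (2/9)(1/8)(7/7) = 0.027778; P(data | box B) = (5/10)(4/9)(5/8) = 0.13889; P(data | box C) = (1/12)(0/11) = 0; P(data | box D) = (3/11)(2/10)(8/9) = 0.048485.
Multiplying each by its prior: 3/11 · 0.027778 = 0.0075758, 2/11 · 0.13889 = 0.025253, 2/11 · 0 = 0, 4/11 · 0.048485 = 0.017631; these sum to 0.050459.
Therefore the posterior P(box B | data) = (0.025253) / (0.050459) = 0.50045.

0.500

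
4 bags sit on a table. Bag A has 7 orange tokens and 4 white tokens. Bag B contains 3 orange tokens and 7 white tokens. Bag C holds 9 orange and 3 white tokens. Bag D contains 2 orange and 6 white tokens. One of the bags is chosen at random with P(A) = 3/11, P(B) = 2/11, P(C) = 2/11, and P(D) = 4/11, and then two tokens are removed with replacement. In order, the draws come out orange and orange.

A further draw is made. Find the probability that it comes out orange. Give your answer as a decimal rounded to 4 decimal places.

0.6258

The likelihood of the observed sequence under each hypothesis: P(data | bag A) = (7/11)(7/11) = 0.40496; P(data | bag B) = (3/10)(3/10) = 0.09; P(data | bag C) = (9/12)(9/12) = 0.5625; P(data | bag D) = (2/8)(2/8) = 0.0625.
The prior-weighted likelihoods are 3/11 · 0.40496 = 0.11044, 2/11 · 0.09 = 0.016364, 2/11 · 0.5625 = 0.10227, 4/11 · 0.0625 = 0.022727; summing to 0.25181.
The posterior is then P(bag A | data) = 0.4386, P(bag B | data) = 0.064985, P(bag C | data) = 0.40616, P(bag D | data) = 0.090257.
So P(orange next | data) = Σ P(orange next | H) P(H | data) = (7/11)(0.4386) + (3/10)(0.064985) + (3/4)(0.40616) + (1/4)(0.090257) = 0.62579.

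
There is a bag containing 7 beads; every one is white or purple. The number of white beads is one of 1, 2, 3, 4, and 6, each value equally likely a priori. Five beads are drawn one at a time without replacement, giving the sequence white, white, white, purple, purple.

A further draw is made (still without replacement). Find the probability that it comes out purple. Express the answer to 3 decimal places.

For each hypothesis, P(data | H) works out to: P(data | r = 1) = (1/7)(0/6) = 0; P(data | r = 2) = (2/7)(1/6)(0/5) = 0; P(data | r = 3) = (3/7)(2/6)(1/5)(4/4)(3/3) = 1/35; P(data | r = 4) = (4/7)(3/6)(2/5)(3/4)(2/3) = 2/35; P(data | r = 6) = (6/7)(5/6)(4/5)(1/4)(0/3) = 0.
The prior-weighted likelihoods are 1/5 · 0 = 0, 1/5 · 0 = 0, 1/5 · 1/35 = 1/175, 1/5 · 2/35 = 2/175, 1/5 · 0 = 0; with total 3/175.
Dividing through by the total gives posterior P(r = 1 | data) = 0, P(r = 2 | data) = 0, P(r = 3 | data) = 1/3, P(r = 4 | data) = 2/3, P(r = 6 | data) = 0.
The predictive probability is P(purple next | data) = (1)(1/3) + (1/2)(2/3) = 2/3.

0.667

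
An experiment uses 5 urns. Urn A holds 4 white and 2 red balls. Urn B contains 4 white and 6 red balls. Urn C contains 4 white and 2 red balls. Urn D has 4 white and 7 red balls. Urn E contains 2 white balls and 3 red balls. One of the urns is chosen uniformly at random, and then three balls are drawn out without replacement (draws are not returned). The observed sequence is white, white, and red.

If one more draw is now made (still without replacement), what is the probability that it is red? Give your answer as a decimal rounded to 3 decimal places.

0.538

Compute the likelihood of the observed sequence for each case: P(data | urn A) = (4/6)(3/5)(2/4) = 1/5; P(data | urn B) = (4/10)(3/9)(6/8) = 1/10; P(data | urn C) = (4/6)(3/5)(2/4) = 1/5; P(data | urn D) = (4/11)(3/10)(7/9) = 14/165; P(data | urn E) = (2/5)(1/4)(3/3) = 1/10.
The prior-weighted likelihoods are 1/5 · 1/5 = 1/25, 1/5 · 1/10 = 1/50, 1/5 · 1/5 = 1/25, 1/5 · 14/165 = 14/825, 1/5 · 1/10 = 1/50; with total 113/825.
Normalising, the posterior is P(urn A | data) = 0.29204, P(urn B | data) = 0.14602, P(urn C | data) = 0.29204, P(urn D | data) = 0.12389, P(urn E | data) = 0.14602.
So P(red next | data) = Σ P(red next | H) P(H | data) = (1/3)(0.29204) + (5/7)(0.14602) + (1/3)(0.29204) + (3/4)(0.12389) + (1)(0.14602) = 0.53793.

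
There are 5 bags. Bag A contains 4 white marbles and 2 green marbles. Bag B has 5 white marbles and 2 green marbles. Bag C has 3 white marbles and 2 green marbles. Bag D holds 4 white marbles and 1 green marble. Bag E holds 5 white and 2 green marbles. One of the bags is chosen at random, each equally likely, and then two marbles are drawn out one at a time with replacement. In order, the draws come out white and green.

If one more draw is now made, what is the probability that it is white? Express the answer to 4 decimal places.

0.6907

Compute the likelihood of the observed sequence for each case: P(data | bag A) = (4/6)(2/6) = 0.22222; P(data | bag B) = (5/7)(2/7) = 0.20408; P(data | bag C) = (3/5)(2/5) = 0.24; P(data | bag D) = (4/5)(1/5) = 0.16; P(data | bag E) = (5/7)(2/7) = 0.20408.
The prior-weighted likelihoods are 1/5 · 0.22222 = 0.044444, 1/5 · 0.20408 = 0.040816, 1/5 · 0.24 = 0.048, 1/5 · 0.16 = 0.032, 1/5 · 0.20408 = 0.040816; with total 0.20608.
The posterior is then P(bag A | data) = 0.21567, P(bag B | data) = 0.19806, P(bag C | data) = 0.23292, P(bag D | data) = 0.15528, P(bag E | data) = 0.19806.
Averaging over the posterior, P(white next | data) = (2/3)(0.21567) + (5/7)(0.19806) + (3/5)(0.23292) + (4/5)(0.15528) + (5/7)(0.19806) = 0.69071.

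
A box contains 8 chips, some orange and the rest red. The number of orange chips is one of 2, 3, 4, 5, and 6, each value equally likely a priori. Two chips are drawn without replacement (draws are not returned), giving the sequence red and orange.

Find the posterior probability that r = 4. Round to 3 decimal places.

0.229

For each hypothesis, P(data | H) works out to: P(data | r = 2) = (6/8)(2/7) = 3/14; P(data | r = 3) = (5/8)(3/7) = 15/56; P(data | r = 4) = (4/8)(4/7) = 2/7; P(data | r = 5) = (3/8)(5/7) = 15/56; P(data | r = 6) = (2/8)(6/7) = 3/14.
Weighting by the prior gives 1/5 · 3/14 = 3/70, 1/5 · 15/56 = 3/56, 1/5 · 2/7 = 2/35, 1/5 · 15/56 = 3/56, 1/5 · 3/14 = 3/70; summing to 1/4.
Hence P(r = 4 | data) = (2/35) / (1/4) = 8/35.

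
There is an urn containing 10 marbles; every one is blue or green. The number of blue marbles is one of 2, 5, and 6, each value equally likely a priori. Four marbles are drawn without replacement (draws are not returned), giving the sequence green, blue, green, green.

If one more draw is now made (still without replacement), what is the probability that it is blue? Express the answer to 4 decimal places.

Under each hypothesis, the probability of the observed sequence is: P(data | r = 2) = (8/10)(2/9)(7/8)(6/7) = 2/15; P(data | r = 5) = (5/10)(5/9)(4/8)(3/7) = 5/84; P(data | r = 6) = (4/10)(6/9)(3/8)(2/7) = 1/35.
Multiplying each by its prior: 1/3 · 2/15 = 2/45, 1/3 · 5/84 = 5/252, 1/3 · 1/35 = 1/105; these sum to 31/420.
The posterior is then P(r = 2 | data) = 56/93, P(r = 5 | data) = 25/93, P(r = 6 | data) = 4/31.
The predictive probability is P(blue next | data) = (1/6)(56/93) + (2/3)(25/93) + (5/6)(4/31) = 12/31.

0.3871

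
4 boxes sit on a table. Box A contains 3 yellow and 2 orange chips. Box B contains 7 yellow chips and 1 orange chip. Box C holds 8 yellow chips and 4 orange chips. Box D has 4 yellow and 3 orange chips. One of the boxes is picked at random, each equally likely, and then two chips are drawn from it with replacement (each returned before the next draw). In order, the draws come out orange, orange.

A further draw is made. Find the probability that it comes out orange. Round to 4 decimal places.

0.3863

For each hypothesis, P(data | H) works out to: P(data | box A) = (2/5)(2/5) = 0.16; P(data | box B) = (1/8)(1/8) = 0.015625; P(data | box C) = (4/12)(4/12) = 0.11111; P(data | box D) = (3/7)(3/7) = 0.18367.
The prior-weighted likelihoods are 1/4 · 0.16 = 0.04, 1/4 · 0.015625 = 0.0039062, 1/4 · 0.11111 = 0.027778, 1/4 · 0.18367 = 0.045918; summing to 0.1176.
Normalising, the posterior is P(box A | data) = 0.34013, P(box B | data) = 0.033216, P(box C | data) = 0.2362, P(box D | data) = 0.39045.
So P(orange next | data) = Σ P(orange next | H) P(H | data) = (2/5)(0.34013) + (1/8)(0.033216) + (1/3)(0.2362) + (3/7)(0.39045) = 0.38627.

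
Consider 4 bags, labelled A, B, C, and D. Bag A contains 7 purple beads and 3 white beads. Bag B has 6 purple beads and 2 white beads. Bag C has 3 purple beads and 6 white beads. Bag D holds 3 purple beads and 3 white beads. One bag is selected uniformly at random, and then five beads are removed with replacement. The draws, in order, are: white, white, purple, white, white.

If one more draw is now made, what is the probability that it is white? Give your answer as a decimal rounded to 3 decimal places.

0.586

For each hypothesis, P(data | H) works out to: P(data | bag A) = (3/10)(3/10)(7/10)(3/10)(3/10) = 0.00567; P(data | bag B) = (2/8)(2/8)(6/8)(2/8)(2/8) = 0.0029297; P(data | bag C) = (6/9)(6/9)(3/9)(6/9)(6/9) = 0.065844; P(data | bag D) = (3/6)(3/6)(3/6)(3/6)(3/6) = 0.03125.
The prior-weighted likelihoods are 1/4 · 0.00567 = 0.0014175, 1/4 · 0.0029297 = 0.00073242, 1/4 · 0.065844 = 0.016461, 1/4 · 0.03125 = 0.0078125; with total 0.026423.
Normalising, the posterior is P(bag A | data) = 0.053646, P(bag B | data) = 0.027719, P(bag C | data) = 0.62297, P(bag D | data) = 0.29567.
Averaging over the posterior, P(white next | data) = (3/10)(0.053646) + (1/4)(0.027719) + (2/3)(0.62297) + (1/2)(0.29567) = 0.58617.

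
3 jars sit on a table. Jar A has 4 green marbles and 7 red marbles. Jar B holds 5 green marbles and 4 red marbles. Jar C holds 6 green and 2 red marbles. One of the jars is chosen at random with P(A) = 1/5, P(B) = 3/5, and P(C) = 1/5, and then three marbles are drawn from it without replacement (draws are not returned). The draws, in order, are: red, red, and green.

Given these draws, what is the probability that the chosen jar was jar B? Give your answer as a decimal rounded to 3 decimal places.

0.635

Under each hypothesis, the probability of the observed sequence is: P(data | jar A) = (7/11)(6/10)(4/9) = 0.1697; P(data | jar B) = (4/9)(3/8)(5/7) = 0.11905; P(data | jar C) = (2/8)(1/7)(6/6) = 0.035714.
Weighting by the prior gives 1/5 · 0.1697 = 0.033939, 3/5 · 0.11905 = 0.071429, 1/5 · 0.035714 = 0.0071429; these sum to 0.11251.
By Bayes' rule, P(jar B | data) = (0.071429) / (0.11251) = 0.63486.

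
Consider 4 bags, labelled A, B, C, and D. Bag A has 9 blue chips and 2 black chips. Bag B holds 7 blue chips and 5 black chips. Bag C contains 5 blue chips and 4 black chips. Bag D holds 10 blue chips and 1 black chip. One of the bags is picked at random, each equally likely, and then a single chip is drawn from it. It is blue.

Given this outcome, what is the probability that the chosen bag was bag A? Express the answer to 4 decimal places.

0.2855

Under each hypothesis, the probability of this draw is: P(data | bag A) = (9/11) = 0.81818; P(data | bag B) = (7/12) = 0.58333; P(data | bag C) = (5/9) = 0.55556; P(data | bag D) = (10/11) = 0.90909.
Weighting by the prior gives 1/4 · 0.81818 = 0.20455, 1/4 · 0.58333 = 0.14583, 1/4 · 0.55556 = 0.13889, 1/4 · 0.90909 = 0.22727; with total 0.71654.
Hence P(bag A | data) = (0.20455) / (0.71654) = 0.28546.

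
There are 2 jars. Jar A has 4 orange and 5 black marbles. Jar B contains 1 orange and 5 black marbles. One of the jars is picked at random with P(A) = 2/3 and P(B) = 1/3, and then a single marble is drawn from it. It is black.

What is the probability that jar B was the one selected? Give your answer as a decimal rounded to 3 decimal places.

The likelihood of this draw under each hypothesis: P(data | jar A) = (5/9) = 5/9; P(data | jar B) = (5/6) = 5/6.
The prior-weighted likelihoods are 2/3 · 5/9 = 10/27, 1/3 · 5/6 = 5/18; summing to 35/54.
By Bayes' rule, P(jar B | data) = (5/18) / (35/54) = 3/7.

0.429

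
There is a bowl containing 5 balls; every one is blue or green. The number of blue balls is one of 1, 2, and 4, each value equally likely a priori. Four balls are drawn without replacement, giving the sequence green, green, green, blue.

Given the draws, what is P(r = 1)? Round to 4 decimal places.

For each hypothesis, P(data | H) works out to: P(data | r = 1) = (4/5)(3/4)(2/3)(1/2) = 1/5; P(data | r = 2) = (3/5)(2/4)(1/3)(2/2) = 1/10; P(data | r = 4) = (1/5)(0/4) = 0.
The prior-weighted likelihoods are 1/3 · 1/5 = 1/15, 1/3 · 1/10 = 1/30, 1/3 · 0 = 0; with total 1/10.
By Bayes' rule, P(r = 1 | data) = (1/15) / (1/10) = 2/3.

0.6667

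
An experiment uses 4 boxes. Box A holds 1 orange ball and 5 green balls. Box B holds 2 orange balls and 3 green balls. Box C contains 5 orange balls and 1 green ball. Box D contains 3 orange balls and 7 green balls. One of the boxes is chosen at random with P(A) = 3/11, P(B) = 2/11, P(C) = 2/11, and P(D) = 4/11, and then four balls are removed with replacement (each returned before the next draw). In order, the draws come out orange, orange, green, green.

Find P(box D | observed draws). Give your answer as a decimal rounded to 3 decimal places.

0.455

Compute the likelihood of the observed sequence for each case: P(data | box A) = (1/6)(1/6)(5/6)(5/6) = 0.01929; P(data | box B) = (2/5)(2/5)(3/5)(3/5) = 0.0576; P(data | box C) = (5/6)(5/6)(1/6)(1/6) = 0.01929; P(data | box D) = (3/10)(3/10)(7/10)(7/10) = 0.0441.
Weighting by the prior gives 3/11 · 0.01929 = 0.0052609, 2/11 · 0.0576 = 0.010473, 2/11 · 0.01929 = 0.0035073, 4/11 · 0.0441 = 0.016036; these sum to 0.035277.
Hence P(box D | data) = (0.016036) / (0.035277) = 0.45458.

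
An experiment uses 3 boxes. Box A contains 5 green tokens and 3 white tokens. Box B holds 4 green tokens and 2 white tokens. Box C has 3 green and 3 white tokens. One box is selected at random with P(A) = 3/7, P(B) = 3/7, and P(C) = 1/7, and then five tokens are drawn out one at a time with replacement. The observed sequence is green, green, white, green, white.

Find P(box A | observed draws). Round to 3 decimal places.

Under each hypothesis, the probability of the observed sequence is: P(data | box A) = (5/8)(5/8)(3/8)(5/8)(3/8) = 0.034332; P(data | box B) = (4/6)(4/6)(2/6)(4/6)(2/6) = 0.032922; P(data | box C) = (3/6)(3/6)(3/6)(3/6)(3/6) = 0.03125.
Weighting by the prior gives 3/7 · 0.034332 = 0.014714, 3/7 · 0.032922 = 0.014109, 1/7 · 0.03125 = 0.0044643; with total 0.033287.
So P(box A | data) = (0.014714) / (0.033287) = 0.44202.

0.442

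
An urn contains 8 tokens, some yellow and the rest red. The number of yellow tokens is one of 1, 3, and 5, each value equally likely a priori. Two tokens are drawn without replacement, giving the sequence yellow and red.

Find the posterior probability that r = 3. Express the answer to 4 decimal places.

0.4054

The likelihood of the observed sequence under each hypothesis: P(data | r = 1) = (1/8)(7/7) = 1/8; P(data | r = 3) = (3/8)(5/7) = 15/56; P(data | r = 5) = (5/8)(3/7) = 15/56.
Weighting by the prior gives 1/3 · 1/8 = 1/24, 1/3 · 15/56 = 5/56, 1/3 · 15/56 = 5/56; with total 37/168.
By Bayes' rule, P(r = 3 | data) = (5/56) / (37/168) = 15/37.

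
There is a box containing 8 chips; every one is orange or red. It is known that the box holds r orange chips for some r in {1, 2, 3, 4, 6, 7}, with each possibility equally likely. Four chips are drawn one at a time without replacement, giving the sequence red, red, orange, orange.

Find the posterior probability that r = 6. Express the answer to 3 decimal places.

The likelihood of the observed sequence under each hypothesis: P(data | r = 1) = (7/8)(6/7)(1/6)(0/5) = 0; P(data | r = 2) = (6/8)(5/7)(2/6)(1/5) = 1/28; P(data | r = 3) = (5/8)(4/7)(3/6)(2/5) = 1/14; P(data | r = 4) = (4/8)(3/7)(4/6)(3/5) = 3/35; P(data | r = 6) = (2/8)(1/7)(6/6)(5/5) = 1/28; P(data | r = 7) = (1/8)(0/7) = 0.
Multiplying each by its prior: 1/6 · 0 = 0, 1/6 · 1/28 = 1/168, 1/6 · 1/14 = 1/84, 1/6 · 3/35 = 1/70, 1/6 · 1/28 = 1/168, 1/6 · 0 = 0; these sum to 4/105.
Therefore the posterior P(r = 6 | data) = (1/168) / (4/105) = 5/32.

0.156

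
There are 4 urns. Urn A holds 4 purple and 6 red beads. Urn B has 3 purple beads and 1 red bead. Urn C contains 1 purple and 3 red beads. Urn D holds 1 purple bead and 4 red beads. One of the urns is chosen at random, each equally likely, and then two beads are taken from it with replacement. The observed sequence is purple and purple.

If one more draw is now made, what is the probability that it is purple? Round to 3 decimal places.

For each hypothesis, P(data | H) works out to: P(data | urn A) = (4/10)(4/10) = 4/25; P(data | urn B) = (3/4)(3/4) = 9/16; P(data | urn C) = (1/4)(1/4) = 1/16; P(data | urn D) = (1/5)(1/5) = 1/25.
The prior-weighted likelihoods are 1/4 · 4/25 = 1/25, 1/4 · 9/16 = 9/64, 1/4 · 1/16 = 1/64, 1/4 · 1/25 = 1/100; these sum to 33/160.
Dividing through by the total gives posterior P(urn A | data) = 0.19394, P(urn B | data) = 0.68182, P(urn C | data) = 0.075758, P(urn D | data) = 0.048485.
So P(purple next | data) = Σ P(purple next | H) P(H | data) = (2/5)(0.19394) + (3/4)(0.68182) + (1/4)(0.075758) + (1/5)(0.048485) = 0.61758.

0.618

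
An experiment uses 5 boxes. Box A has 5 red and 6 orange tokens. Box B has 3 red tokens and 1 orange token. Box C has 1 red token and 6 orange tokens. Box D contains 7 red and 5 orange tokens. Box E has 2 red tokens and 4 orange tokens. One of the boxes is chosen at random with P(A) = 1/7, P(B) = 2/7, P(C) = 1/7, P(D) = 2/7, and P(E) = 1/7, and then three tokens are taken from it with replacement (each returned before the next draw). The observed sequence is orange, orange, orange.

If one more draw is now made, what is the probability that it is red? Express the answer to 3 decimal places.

Under each hypothesis, the probability of the observed sequence is: P(data | box A) = (6/11)(6/11)(6/11) = 0.16228; P(data | box B) = (1/4)(1/4)(1/4) = 0.015625; P(data | box C) = (6/7)(6/7)(6/7) = 0.62974; P(data | box D) = (5/12)(5/12)(5/12) = 0.072338; P(data | box E) = (4/6)(4/6)(4/6) = 0.2963.
Multiplying each by its prior: 1/7 · 0.16228 = 0.023183, 2/7 · 0.015625 = 0.0044643, 1/7 · 0.62974 = 0.089963, 2/7 · 0.072338 = 0.020668, 1/7 · 0.2963 = 0.042328; with total 0.18061.
Normalising, the posterior is P(box A | data) = 0.12836, P(box B | data) = 0.024718, P(box C | data) = 0.49811, P(box D | data) = 0.11444, P(box E | data) = 0.23437.
So P(red next | data) = Σ P(red next | H) P(H | data) = (5/11)(0.12836) + (3/4)(0.024718) + (1/7)(0.49811) + (7/12)(0.11444) + (1/3)(0.23437) = 0.29292.

0.293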